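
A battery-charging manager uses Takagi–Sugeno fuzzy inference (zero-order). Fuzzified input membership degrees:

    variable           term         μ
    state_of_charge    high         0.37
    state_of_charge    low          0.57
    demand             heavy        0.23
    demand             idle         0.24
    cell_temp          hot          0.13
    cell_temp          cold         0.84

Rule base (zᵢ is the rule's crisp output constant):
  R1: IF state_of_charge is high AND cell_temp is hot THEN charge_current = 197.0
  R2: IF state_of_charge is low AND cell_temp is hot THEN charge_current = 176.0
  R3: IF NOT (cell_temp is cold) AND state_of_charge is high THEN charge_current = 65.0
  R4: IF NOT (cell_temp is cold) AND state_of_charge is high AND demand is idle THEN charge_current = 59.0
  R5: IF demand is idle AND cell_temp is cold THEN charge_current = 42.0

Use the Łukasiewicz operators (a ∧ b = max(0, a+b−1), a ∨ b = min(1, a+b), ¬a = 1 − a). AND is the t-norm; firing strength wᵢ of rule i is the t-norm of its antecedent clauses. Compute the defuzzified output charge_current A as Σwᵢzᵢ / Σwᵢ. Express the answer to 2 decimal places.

42.00

R1 (z=197.0): high=0.37, hot=0.13; AND[max(0, a+b−1)] → w = 0.00
R2 (z=176.0): low=0.57, hot=0.13; AND[max(0, a+b−1)] → w = 0.00
R3 (z=65.0): ¬cold=1−0.84=0.16, high=0.37; AND[max(0, a+b−1)] → w = 0.00
R4 (z=59.0): ¬cold=1−0.84=0.16, high=0.37, idle=0.24; AND[max(0, a+b−1)] → w = 0.00
R5 (z=42.0): idle=0.24, cold=0.84; AND[max(0, a+b−1)] → w = 0.08
Weighted average = (0.00·197.0 + 0.00·176.0 + 0.00·65.0 + 0.00·59.0 + 0.08·42.0) / (0.00 + 0.00 + 0.00 + 0.00 + 0.08)
  = 3.3600 / 0.0800 = 42.00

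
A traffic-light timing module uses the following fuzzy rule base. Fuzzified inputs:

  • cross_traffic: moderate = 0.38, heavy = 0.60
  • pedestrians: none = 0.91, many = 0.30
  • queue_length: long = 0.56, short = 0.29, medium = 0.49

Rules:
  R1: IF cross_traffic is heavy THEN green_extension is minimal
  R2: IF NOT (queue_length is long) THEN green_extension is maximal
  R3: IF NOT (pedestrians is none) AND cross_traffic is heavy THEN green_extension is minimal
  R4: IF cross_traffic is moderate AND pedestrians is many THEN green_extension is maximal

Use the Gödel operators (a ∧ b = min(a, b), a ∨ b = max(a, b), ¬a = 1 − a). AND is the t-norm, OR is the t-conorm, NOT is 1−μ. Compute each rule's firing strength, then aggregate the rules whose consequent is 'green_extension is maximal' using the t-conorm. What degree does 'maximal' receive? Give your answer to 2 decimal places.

0.44

R1: heavy=0.60 → w = 0.60
R2: ¬long=1−0.56=0.44 → w = 0.44
R3: ¬none=1−0.91=0.09, heavy=0.60; AND[min(a, b)] → w = 0.09
R4: moderate=0.38, many=0.30; AND[min(a, b)] → w = 0.30
Rules with consequent 'maximal': {R2, R4} → strengths 0.44, 0.30
Aggregate via t-conorm [max(a, b)]: 0.44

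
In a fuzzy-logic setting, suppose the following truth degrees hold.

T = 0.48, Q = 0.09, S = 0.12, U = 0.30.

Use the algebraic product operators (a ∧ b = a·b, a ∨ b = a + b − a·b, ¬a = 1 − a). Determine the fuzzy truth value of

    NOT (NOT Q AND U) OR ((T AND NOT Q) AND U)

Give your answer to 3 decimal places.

NOT Q = 1 − 0.0900 = 0.9100
NOT Q AND U = a·b on (0.9100, 0.3000) = 0.2730
NOT (NOT Q AND U) = 1 − 0.2730 = 0.7270
NOT Q = 1 − 0.0900 = 0.9100
T AND NOT Q = a·b on (0.4800, 0.9100) = 0.4368
(T AND NOT Q) AND U = a·b on (0.4368, 0.3000) = 0.1310
NOT (NOT Q AND U) OR ((T AND NOT Q) AND U) = a + b − a·b on (0.7270, 0.1310) = 0.7628

0.763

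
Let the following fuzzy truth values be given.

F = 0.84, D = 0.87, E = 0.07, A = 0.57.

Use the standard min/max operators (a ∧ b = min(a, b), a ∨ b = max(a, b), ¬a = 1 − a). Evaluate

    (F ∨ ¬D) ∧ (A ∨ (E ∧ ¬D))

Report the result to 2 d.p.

¬D = 1 − 0.87 = 0.13
F ∨ ¬D = max(a, b) on (0.84, 0.13) = 0.84
¬D = 1 − 0.87 = 0.13
E ∧ ¬D = min(a, b) on (0.07, 0.13) = 0.07
A ∨ (E ∧ ¬D) = max(a, b) on (0.57, 0.07) = 0.57
(F ∨ ¬D) ∧ (A ∨ (E ∧ ¬D)) = min(a, b) on (0.84, 0.57) = 0.57

0.57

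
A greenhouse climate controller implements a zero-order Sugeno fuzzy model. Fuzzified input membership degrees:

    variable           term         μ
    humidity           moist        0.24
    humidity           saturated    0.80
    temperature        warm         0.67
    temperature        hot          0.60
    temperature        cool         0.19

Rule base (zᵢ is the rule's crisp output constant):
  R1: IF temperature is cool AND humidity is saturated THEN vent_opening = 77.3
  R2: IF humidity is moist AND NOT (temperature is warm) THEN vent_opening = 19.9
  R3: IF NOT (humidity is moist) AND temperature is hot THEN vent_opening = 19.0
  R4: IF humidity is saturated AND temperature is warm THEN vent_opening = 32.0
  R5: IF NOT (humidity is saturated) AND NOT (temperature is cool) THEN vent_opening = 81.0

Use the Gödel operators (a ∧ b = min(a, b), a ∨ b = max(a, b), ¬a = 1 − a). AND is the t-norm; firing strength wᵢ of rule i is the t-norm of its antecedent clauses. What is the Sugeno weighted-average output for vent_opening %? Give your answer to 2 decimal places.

R1 (z=77.3): cool=0.19, saturated=0.80; AND[min(a, b)] → w = 0.19
R2 (z=19.9): moist=0.24, ¬warm=1−0.67=0.33; AND[min(a, b)] → w = 0.24
R3 (z=19.0): ¬moist=1−0.24=0.76, hot=0.60; AND[min(a, b)] → w = 0.60
R4 (z=32.0): saturated=0.80, warm=0.67; AND[min(a, b)] → w = 0.67
R5 (z=81.0): ¬saturated=1−0.80=0.20, ¬cool=1−0.19=0.81; AND[min(a, b)] → w = 0.20
Weighted average = (0.19·77.3 + 0.24·19.9 + 0.60·19.0 + 0.67·32.0 + 0.20·81.0) / (0.19 + 0.24 + 0.60 + 0.67 + 0.20)
  = 68.5030 / 1.9000 = 36.05

36.05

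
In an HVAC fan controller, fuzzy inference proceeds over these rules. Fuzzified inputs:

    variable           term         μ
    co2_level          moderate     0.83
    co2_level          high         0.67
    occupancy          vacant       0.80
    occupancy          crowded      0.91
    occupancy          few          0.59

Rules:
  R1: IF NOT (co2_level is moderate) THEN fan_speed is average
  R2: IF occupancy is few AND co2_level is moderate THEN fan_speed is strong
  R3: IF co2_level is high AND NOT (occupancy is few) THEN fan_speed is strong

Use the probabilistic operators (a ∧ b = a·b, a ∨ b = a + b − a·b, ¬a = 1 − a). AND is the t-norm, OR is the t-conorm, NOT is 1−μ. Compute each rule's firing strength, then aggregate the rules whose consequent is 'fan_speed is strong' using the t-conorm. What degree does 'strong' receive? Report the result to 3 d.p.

R1: ¬moderate=1−0.83=0.17 → w = 0.1700
R2: few=0.59, moderate=0.83; AND[a·b] → w = 0.4897
R3: high=0.67, ¬few=1−0.59=0.41; AND[a·b] → w = 0.2747
Rules with consequent 'strong': {R2, R3} → strengths 0.4897, 0.2747
Aggregate via t-conorm [a + b − a·b]: 0.6299

0.630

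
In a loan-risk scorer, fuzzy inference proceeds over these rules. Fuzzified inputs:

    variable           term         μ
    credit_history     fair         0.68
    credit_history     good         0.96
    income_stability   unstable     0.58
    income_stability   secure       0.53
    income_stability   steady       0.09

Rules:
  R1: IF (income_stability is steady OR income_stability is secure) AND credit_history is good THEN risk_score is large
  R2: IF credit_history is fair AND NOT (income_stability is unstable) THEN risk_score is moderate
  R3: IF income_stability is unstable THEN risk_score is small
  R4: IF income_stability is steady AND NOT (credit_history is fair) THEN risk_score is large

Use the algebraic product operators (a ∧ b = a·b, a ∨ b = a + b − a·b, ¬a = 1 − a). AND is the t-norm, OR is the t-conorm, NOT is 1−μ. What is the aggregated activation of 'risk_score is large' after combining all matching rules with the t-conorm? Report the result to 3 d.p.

0.562

R1: (steady=0.09 OR secure=0.53) = 0.5723; AND[a·b] with good=0.96 → w = 0.5494
R2: fair=0.68, ¬unstable=1−0.58=0.42; AND[a·b] → w = 0.2856
R3: unstable=0.58 → w = 0.5800
R4: steady=0.09, ¬fair=1−0.68=0.32; AND[a·b] → w = 0.0288
Rules with consequent 'large': {R1, R4} → strengths 0.5494, 0.0288
Aggregate via t-conorm [a + b − a·b]: 0.5624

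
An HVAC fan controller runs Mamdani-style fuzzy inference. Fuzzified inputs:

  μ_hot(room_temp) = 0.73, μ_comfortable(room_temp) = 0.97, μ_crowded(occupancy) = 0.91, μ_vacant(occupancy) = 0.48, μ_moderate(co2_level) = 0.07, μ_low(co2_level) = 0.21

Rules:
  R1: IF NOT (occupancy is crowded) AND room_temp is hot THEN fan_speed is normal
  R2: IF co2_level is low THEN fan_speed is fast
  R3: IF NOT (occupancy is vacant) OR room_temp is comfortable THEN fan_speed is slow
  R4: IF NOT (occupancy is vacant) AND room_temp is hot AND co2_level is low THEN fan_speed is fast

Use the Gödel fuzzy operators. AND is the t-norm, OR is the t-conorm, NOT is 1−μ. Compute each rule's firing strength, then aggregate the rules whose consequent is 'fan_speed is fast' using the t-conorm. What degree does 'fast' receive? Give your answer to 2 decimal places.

R1: ¬crowded=1−0.91=0.09, hot=0.73; AND[min(a, b)] → w = 0.09
R2: low=0.21 → w = 0.21
R3: ¬vacant=1−0.48=0.52, comfortable=0.97; OR[max(a, b)] → w = 0.97
R4: ¬vacant=1−0.48=0.52, hot=0.73, low=0.21; AND[min(a, b)] → w = 0.21
Rules with consequent 'fast': {R2, R4} → strengths 0.21, 0.21
Aggregate via t-conorm [max(a, b)]: 0.21

0.21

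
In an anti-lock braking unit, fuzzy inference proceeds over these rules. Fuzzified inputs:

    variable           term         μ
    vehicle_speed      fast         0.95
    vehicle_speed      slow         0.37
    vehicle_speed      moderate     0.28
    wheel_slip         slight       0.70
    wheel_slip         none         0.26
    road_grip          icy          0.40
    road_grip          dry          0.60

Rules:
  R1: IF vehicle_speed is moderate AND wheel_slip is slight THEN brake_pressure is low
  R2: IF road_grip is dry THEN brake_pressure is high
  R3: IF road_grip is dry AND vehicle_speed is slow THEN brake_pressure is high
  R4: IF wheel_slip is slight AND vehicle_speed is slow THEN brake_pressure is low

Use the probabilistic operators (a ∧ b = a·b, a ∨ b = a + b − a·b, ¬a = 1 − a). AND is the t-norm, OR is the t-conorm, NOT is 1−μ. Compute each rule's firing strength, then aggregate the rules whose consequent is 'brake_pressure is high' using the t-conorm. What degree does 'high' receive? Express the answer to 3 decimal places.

0.689

R1: moderate=0.28, slight=0.70; AND[a·b] → w = 0.1960
R2: dry=0.60 → w = 0.6000
R3: dry=0.60, slow=0.37; AND[a·b] → w = 0.2220
R4: slight=0.70, slow=0.37; AND[a·b] → w = 0.2590
Rules with consequent 'high': {R2, R3} → strengths 0.6000, 0.2220
Aggregate via t-conorm [a + b − a·b]: 0.6888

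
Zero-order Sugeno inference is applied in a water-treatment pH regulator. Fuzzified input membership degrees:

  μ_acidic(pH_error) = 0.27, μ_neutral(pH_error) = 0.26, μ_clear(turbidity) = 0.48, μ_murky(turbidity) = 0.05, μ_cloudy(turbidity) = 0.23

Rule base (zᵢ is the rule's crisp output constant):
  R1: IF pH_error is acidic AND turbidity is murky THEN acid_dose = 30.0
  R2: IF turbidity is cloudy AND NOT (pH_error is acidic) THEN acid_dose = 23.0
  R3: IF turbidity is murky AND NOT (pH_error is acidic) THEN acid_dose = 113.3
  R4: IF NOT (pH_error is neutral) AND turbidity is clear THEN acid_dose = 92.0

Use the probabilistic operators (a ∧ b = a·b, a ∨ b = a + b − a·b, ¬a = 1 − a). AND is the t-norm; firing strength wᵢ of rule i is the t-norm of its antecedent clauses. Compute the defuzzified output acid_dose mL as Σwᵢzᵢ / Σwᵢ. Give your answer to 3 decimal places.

R1 (z=30.0): acidic=0.27, murky=0.05; AND[a·b] → w = 0.0135
R2 (z=23.0): cloudy=0.23, ¬acidic=1−0.27=0.73; AND[a·b] → w = 0.1679
R3 (z=113.3): murky=0.05, ¬acidic=1−0.27=0.73; AND[a·b] → w = 0.0365
R4 (z=92.0): ¬neutral=1−0.26=0.74, clear=0.48; AND[a·b] → w = 0.3552
Weighted average = (0.0135·30.0 + 0.1679·23.0 + 0.0365·113.3 + 0.3552·92.0) / (0.0135 + 0.1679 + 0.0365 + 0.3552)
  = 41.0805 / 0.5731 = 71.681

71.681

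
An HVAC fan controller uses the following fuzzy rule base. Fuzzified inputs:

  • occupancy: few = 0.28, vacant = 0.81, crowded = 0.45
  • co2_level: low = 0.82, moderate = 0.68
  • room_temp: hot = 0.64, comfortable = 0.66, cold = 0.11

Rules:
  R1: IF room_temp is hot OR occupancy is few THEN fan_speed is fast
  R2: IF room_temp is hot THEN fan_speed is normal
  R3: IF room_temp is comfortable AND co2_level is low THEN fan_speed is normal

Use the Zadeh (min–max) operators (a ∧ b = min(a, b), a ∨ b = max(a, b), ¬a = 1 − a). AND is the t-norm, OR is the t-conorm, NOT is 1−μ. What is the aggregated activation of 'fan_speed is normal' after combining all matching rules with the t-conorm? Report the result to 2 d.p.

R1: hot=0.64, few=0.28; OR[max(a, b)] → w = 0.64
R2: hot=0.64 → w = 0.64
R3: comfortable=0.66, low=0.82; AND[min(a, b)] → w = 0.66
Rules with consequent 'normal': {R2, R3} → strengths 0.64, 0.66
Aggregate via t-conorm [max(a, b)]: 0.66

0.66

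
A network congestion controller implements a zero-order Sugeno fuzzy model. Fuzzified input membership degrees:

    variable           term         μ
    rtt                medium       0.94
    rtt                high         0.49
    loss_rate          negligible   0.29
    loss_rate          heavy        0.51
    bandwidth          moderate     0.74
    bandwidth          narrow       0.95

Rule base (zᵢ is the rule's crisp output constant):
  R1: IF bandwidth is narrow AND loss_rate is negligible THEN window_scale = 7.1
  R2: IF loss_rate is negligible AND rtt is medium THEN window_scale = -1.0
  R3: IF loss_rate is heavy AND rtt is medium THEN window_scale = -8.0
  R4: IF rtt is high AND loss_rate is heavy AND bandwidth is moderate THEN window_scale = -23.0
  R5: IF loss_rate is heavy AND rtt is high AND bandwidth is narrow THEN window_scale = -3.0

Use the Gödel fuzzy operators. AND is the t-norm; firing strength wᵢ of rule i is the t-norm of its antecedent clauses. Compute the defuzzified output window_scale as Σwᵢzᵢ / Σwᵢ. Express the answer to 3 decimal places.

-7.271

R1 (z=7.1): narrow=0.95, negligible=0.29; AND[min(a, b)] → w = 0.29
R2 (z=-1.0): negligible=0.29, medium=0.94; AND[min(a, b)] → w = 0.29
R3 (z=-8.0): heavy=0.51, medium=0.94; AND[min(a, b)] → w = 0.51
R4 (z=-23.0): high=0.49, heavy=0.51, moderate=0.74; AND[min(a, b)] → w = 0.49
R5 (z=-3.0): heavy=0.51, high=0.49, narrow=0.95; AND[min(a, b)] → w = 0.49
Weighted average = (0.29·7.1 + 0.29·-1.0 + 0.51·-8.0 + 0.49·-23.0 + 0.49·-3.0) / (0.29 + 0.29 + 0.51 + 0.49 + 0.49)
  = -15.0510 / 2.0700 = -7.271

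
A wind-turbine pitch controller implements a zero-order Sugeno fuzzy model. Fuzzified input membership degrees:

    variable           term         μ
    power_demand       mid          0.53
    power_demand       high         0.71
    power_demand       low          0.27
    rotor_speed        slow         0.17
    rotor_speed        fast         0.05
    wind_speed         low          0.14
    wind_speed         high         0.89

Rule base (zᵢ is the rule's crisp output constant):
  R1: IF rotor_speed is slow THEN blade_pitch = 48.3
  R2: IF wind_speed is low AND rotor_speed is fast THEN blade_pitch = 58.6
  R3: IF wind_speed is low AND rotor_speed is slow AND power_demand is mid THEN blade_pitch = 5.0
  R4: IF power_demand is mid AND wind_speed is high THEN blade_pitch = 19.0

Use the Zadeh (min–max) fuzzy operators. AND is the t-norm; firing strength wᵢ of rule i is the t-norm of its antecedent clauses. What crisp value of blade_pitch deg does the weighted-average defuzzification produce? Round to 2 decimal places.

24.62

R1 (z=48.3): slow=0.17 → w = 0.17
R2 (z=58.6): low=0.14, fast=0.05; AND[min(a, b)] → w = 0.05
R3 (z=5.0): low=0.14, slow=0.17, mid=0.53; AND[min(a, b)] → w = 0.14
R4 (z=19.0): mid=0.53, high=0.89; AND[min(a, b)] → w = 0.53
Weighted average = (0.17·48.3 + 0.05·58.6 + 0.14·5.0 + 0.53·19.0) / (0.17 + 0.05 + 0.14 + 0.53)
  = 21.9110 / 0.8900 = 24.62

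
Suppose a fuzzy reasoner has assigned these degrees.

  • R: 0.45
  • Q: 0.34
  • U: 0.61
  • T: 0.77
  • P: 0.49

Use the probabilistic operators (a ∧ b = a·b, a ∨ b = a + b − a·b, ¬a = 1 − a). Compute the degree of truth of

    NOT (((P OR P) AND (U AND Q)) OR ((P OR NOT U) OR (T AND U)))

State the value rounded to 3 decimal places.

P OR P = a + b − a·b on (0.4900, 0.4900) = 0.7399
U AND Q = a·b on (0.6100, 0.3400) = 0.2074
(P OR P) AND (U AND Q) = a·b on (0.7399, 0.2074) = 0.1535
NOT U = 1 − 0.6100 = 0.3900
P OR NOT U = a + b − a·b on (0.4900, 0.3900) = 0.6889
T AND U = a·b on (0.7700, 0.6100) = 0.4697
(P OR NOT U) OR (T AND U) = a + b − a·b on (0.6889, 0.4697) = 0.8350
((P OR P) AND (U AND Q)) OR ((P OR NOT U) OR (T AND U)) = a + b − a·b on (0.1535, 0.8350) = 0.8603
NOT (((P OR P) AND (U AND Q)) OR ((P OR NOT U) OR (T AND U))) = 1 − 0.8603 = 0.1397

0.140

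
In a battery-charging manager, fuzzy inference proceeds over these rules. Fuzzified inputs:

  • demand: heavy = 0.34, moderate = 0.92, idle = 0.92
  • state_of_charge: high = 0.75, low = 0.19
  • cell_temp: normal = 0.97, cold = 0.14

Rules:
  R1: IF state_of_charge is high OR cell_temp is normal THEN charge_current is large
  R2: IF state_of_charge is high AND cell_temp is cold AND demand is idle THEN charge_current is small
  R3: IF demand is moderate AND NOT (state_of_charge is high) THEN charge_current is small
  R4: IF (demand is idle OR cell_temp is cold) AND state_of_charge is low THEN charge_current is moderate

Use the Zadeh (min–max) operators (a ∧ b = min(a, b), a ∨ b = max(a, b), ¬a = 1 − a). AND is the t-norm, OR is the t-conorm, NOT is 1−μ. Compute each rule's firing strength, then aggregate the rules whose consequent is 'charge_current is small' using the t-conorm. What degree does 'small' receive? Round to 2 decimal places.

0.25

R1: high=0.75, normal=0.97; OR[max(a, b)] → w = 0.97
R2: high=0.75, cold=0.14, idle=0.92; AND[min(a, b)] → w = 0.14
R3: moderate=0.92, ¬high=1−0.75=0.25; AND[min(a, b)] → w = 0.25
R4: (idle=0.92 OR cold=0.14) = 0.92; AND[min(a, b)] with low=0.19 → w = 0.19
Rules with consequent 'small': {R2, R3} → strengths 0.14, 0.25
Aggregate via t-conorm [max(a, b)]: 0.25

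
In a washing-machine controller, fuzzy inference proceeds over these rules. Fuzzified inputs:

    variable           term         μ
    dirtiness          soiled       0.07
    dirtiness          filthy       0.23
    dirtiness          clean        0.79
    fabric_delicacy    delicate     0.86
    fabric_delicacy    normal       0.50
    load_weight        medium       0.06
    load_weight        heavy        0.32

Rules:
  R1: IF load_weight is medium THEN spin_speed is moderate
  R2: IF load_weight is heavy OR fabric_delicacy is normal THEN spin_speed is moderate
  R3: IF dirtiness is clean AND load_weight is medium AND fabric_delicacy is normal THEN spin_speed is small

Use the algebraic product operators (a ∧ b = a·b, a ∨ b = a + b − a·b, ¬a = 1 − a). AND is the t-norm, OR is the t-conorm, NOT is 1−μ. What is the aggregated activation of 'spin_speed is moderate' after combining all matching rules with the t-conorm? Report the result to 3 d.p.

0.680

R1: medium=0.06 → w = 0.0600
R2: heavy=0.32, normal=0.50; OR[a + b − a·b] → w = 0.6600
R3: clean=0.79, medium=0.06, normal=0.50; AND[a·b] → w = 0.0237
Rules with consequent 'moderate': {R1, R2} → strengths 0.0600, 0.6600
Aggregate via t-conorm [a + b − a·b]: 0.6804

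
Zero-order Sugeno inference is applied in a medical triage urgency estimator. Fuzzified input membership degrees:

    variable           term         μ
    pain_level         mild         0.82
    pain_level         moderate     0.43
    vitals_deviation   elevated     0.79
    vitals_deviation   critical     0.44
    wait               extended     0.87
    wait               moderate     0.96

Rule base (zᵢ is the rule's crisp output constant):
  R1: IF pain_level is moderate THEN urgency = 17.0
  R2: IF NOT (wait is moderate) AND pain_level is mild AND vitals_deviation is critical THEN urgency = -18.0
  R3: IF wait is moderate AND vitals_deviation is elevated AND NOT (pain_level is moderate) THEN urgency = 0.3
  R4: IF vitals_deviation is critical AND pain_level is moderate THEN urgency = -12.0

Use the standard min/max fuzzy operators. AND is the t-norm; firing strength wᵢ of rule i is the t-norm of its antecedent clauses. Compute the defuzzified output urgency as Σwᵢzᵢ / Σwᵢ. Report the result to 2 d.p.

1.09

R1 (z=17.0): moderate=0.43 → w = 0.43
R2 (z=-18.0): ¬moderate=1−0.96=0.04, mild=0.82, critical=0.44; AND[min(a, b)] → w = 0.04
R3 (z=0.3): moderate=0.96, elevated=0.79, ¬moderate=1−0.43=0.57; AND[min(a, b)] → w = 0.57
R4 (z=-12.0): critical=0.44, moderate=0.43; AND[min(a, b)] → w = 0.43
Weighted average = (0.43·17.0 + 0.04·-18.0 + 0.57·0.3 + 0.43·-12.0) / (0.43 + 0.04 + 0.57 + 0.43)
  = 1.6010 / 1.4700 = 1.09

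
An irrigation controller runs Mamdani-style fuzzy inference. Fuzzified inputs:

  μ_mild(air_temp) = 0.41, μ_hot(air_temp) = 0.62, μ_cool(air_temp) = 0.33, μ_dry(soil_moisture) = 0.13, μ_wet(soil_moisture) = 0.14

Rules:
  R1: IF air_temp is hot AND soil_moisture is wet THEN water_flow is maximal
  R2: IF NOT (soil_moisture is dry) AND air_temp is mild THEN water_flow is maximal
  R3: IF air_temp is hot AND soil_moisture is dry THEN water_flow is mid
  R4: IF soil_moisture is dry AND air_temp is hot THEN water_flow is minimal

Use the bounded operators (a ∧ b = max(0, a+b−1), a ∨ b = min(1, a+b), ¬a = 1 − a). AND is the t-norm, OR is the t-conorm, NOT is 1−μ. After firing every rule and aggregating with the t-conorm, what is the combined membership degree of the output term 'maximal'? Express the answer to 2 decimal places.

R1: hot=0.62, wet=0.14; AND[max(0, a+b−1)] → w = 0.00
R2: ¬dry=1−0.13=0.87, mild=0.41; AND[max(0, a+b−1)] → w = 0.28
R3: hot=0.62, dry=0.13; AND[max(0, a+b−1)] → w = 0.00
R4: dry=0.13, hot=0.62; AND[max(0, a+b−1)] → w = 0.00
Rules with consequent 'maximal': {R1, R2} → strengths 0.00, 0.28
Aggregate via t-conorm [min(1, a+b)]: 0.28

0.28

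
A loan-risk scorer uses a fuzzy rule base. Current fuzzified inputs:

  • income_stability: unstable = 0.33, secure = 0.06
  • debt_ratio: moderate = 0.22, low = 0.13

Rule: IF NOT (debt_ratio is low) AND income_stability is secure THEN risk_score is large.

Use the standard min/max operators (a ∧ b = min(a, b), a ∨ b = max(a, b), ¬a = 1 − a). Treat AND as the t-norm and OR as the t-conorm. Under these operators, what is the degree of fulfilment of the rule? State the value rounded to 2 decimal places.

firing strength: ¬low=1−0.13=0.87, secure=0.06; AND[min(a, b)] → w = 0.06

0.06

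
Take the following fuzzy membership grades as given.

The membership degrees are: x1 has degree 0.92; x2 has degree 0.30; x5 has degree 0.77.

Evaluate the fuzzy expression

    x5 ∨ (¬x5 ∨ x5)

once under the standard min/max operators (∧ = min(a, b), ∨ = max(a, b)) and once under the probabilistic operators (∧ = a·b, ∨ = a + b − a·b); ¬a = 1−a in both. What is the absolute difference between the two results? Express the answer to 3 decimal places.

0.189

Under standard min/max:
  ¬x5 = 1 − 0.77 = 0.23
  ¬x5 ∨ x5 = max(a, b) on (0.23, 0.77) = 0.77
  x5 ∨ (¬x5 ∨ x5) = max(a, b) on (0.77, 0.77) = 0.77
  → value = 0.7700
Under probabilistic:
  ¬x5 = 1 − 0.7700 = 0.2300
  ¬x5 ∨ x5 = a + b − a·b on (0.2300, 0.7700) = 0.8229
  x5 ∨ (¬x5 ∨ x5) = a + b − a·b on (0.7700, 0.8229) = 0.9593
  → value = 0.9593
|0.7700 − 0.9593| = 0.189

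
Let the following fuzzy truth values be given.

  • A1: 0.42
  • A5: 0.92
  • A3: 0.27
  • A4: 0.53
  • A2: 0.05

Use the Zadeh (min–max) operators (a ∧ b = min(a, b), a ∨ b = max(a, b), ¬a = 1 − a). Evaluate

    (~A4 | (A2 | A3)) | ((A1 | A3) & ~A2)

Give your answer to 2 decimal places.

~A4 = 1 − 0.53 = 0.47
A2 | A3 = max(a, b) on (0.05, 0.27) = 0.27
~A4 | (A2 | A3) = max(a, b) on (0.47, 0.27) = 0.47
A1 | A3 = max(a, b) on (0.42, 0.27) = 0.42
~A2 = 1 − 0.05 = 0.95
(A1 | A3) & ~A2 = min(a, b) on (0.42, 0.95) = 0.42
(~A4 | (A2 | A3)) | ((A1 | A3) & ~A2) = max(a, b) on (0.47, 0.42) = 0.47

0.47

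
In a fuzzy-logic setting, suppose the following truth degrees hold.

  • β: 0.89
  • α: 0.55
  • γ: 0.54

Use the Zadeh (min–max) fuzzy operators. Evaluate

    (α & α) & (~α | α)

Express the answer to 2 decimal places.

0.55

α & α = min(a, b) on (0.55, 0.55) = 0.55
~α = 1 − 0.55 = 0.45
~α | α = max(a, b) on (0.45, 0.55) = 0.55
(α & α) & (~α | α) = min(a, b) on (0.55, 0.55) = 0.55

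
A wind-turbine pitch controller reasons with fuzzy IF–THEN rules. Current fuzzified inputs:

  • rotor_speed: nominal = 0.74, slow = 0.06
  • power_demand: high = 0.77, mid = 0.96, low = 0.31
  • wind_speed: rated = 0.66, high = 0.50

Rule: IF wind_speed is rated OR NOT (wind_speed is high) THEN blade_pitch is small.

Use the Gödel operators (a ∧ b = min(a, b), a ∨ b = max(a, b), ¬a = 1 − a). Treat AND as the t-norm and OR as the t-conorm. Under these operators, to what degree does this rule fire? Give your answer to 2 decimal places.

0.66

firing strength: rated=0.66, ¬high=1−0.50=0.50; OR[max(a, b)] → w = 0.66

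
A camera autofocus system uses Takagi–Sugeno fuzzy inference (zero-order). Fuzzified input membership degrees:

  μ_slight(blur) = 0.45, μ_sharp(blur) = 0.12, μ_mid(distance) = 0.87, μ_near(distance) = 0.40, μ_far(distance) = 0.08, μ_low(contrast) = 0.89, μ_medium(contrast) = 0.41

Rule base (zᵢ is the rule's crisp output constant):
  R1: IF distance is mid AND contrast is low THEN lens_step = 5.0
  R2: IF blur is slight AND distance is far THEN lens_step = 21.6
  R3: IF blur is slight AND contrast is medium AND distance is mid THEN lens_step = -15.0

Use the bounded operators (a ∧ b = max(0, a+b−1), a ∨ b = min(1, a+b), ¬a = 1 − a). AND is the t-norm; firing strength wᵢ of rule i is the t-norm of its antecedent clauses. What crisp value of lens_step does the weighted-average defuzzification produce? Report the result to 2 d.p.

R1 (z=5.0): mid=0.87, low=0.89; AND[max(0, a+b−1)] → w = 0.76
R2 (z=21.6): slight=0.45, far=0.08; AND[max(0, a+b−1)] → w = 0.00
R3 (z=-15.0): slight=0.45, medium=0.41, mid=0.87; AND[max(0, a+b−1)] → w = 0.00
Weighted average = (0.76·5.0 + 0.00·21.6 + 0.00·-15.0) / (0.76 + 0.00 + 0.00)
  = 3.8000 / 0.7600 = 5.00

5.00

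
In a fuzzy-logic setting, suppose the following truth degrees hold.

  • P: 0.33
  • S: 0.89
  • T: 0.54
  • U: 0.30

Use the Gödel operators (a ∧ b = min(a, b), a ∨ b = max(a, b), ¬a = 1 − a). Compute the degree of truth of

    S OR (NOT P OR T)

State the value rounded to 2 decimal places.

0.89

NOT P = 1 − 0.33 = 0.67
NOT P OR T = max(a, b) on (0.67, 0.54) = 0.67
S OR (NOT P OR T) = max(a, b) on (0.89, 0.67) = 0.89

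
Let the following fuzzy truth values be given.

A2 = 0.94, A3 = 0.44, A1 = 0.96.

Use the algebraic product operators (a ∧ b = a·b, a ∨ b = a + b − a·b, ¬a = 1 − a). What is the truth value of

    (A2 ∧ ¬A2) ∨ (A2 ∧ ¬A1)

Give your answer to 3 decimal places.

0.092

¬A2 = 1 − 0.9400 = 0.0600
A2 ∧ ¬A2 = a·b on (0.9400, 0.0600) = 0.0564
¬A1 = 1 − 0.9600 = 0.0400
A2 ∧ ¬A1 = a·b on (0.9400, 0.0400) = 0.0376
(A2 ∧ ¬A2) ∨ (A2 ∧ ¬A1) = a + b − a·b on (0.0564, 0.0376) = 0.0919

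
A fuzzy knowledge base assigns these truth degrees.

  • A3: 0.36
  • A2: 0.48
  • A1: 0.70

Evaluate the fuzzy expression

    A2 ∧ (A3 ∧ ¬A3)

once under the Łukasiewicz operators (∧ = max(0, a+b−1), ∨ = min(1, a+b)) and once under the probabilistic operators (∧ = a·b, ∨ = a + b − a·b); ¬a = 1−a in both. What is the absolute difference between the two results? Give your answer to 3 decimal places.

Under Łukasiewicz:
  ¬A3 = 1 − 0.36 = 0.64
  A3 ∧ ¬A3 = max(0, a+b−1) on (0.36, 0.64) = 0.00
  A2 ∧ (A3 ∧ ¬A3) = max(0, a+b−1) on (0.48, 0.00) = 0.00
  → value = 0.0000
Under probabilistic:
  ¬A3 = 1 − 0.3600 = 0.6400
  A3 ∧ ¬A3 = a·b on (0.3600, 0.6400) = 0.2304
  A2 ∧ (A3 ∧ ¬A3) = a·b on (0.4800, 0.2304) = 0.1106
  → value = 0.1106
|0.0000 − 0.1106| = 0.111

0.111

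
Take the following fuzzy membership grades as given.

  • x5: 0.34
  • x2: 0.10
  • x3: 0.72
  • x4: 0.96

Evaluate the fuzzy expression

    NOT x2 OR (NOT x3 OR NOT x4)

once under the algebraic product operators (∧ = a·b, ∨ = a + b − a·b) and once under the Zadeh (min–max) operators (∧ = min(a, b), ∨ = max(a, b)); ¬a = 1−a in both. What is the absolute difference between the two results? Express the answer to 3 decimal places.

0.031

Under algebraic product:
  NOT x2 = 1 − 0.1000 = 0.9000
  NOT x3 = 1 − 0.7200 = 0.2800
  NOT x4 = 1 − 0.9600 = 0.0400
  NOT x3 OR NOT x4 = a + b − a·b on (0.2800, 0.0400) = 0.3088
  NOT x2 OR (NOT x3 OR NOT x4) = a + b − a·b on (0.9000, 0.3088) = 0.9309
  → value = 0.9309
Under Zadeh (min–max):
  NOT x2 = 1 − 0.10 = 0.90
  NOT x3 = 1 − 0.72 = 0.28
  NOT x4 = 1 − 0.96 = 0.04
  NOT x3 OR NOT x4 = max(a, b) on (0.28, 0.04) = 0.28
  NOT x2 OR (NOT x3 OR NOT x4) = max(a, b) on (0.90, 0.28) = 0.90
  → value = 0.9000
|0.9309 − 0.9000| = 0.031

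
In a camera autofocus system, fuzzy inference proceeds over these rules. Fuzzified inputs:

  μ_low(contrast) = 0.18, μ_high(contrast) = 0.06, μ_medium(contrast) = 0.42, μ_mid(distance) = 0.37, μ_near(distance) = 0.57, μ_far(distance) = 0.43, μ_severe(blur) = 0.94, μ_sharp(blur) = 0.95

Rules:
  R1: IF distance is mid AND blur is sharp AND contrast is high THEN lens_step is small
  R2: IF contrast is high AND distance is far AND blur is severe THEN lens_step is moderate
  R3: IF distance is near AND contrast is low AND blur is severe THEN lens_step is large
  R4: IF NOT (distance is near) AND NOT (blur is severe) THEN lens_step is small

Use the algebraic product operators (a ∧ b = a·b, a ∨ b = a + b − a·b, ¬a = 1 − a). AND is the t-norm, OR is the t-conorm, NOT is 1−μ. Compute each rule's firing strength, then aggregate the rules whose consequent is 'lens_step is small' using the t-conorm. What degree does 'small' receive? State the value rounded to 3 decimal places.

R1: mid=0.37, sharp=0.95, high=0.06; AND[a·b] → w = 0.0211
R2: high=0.06, far=0.43, severe=0.94; AND[a·b] → w = 0.0243
R3: near=0.57, low=0.18, severe=0.94; AND[a·b] → w = 0.0964
R4: ¬near=1−0.57=0.43, ¬severe=1−0.94=0.06; AND[a·b] → w = 0.0258
Rules with consequent 'small': {R1, R4} → strengths 0.0211, 0.0258
Aggregate via t-conorm [a + b − a·b]: 0.0463

0.046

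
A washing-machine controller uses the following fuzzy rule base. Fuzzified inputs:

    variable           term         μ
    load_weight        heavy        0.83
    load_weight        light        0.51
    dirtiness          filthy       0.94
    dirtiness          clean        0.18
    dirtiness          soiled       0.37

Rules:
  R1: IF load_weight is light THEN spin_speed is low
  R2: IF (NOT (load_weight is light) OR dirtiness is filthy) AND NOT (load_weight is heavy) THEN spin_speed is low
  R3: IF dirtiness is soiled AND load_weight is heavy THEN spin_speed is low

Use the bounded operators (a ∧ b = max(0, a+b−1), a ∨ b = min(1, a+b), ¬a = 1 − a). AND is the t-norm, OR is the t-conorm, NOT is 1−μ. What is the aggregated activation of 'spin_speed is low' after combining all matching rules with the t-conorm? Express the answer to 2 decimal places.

R1: light=0.51 → w = 0.51
R2: (¬light=1−0.51=0.49 OR filthy=0.94) = 1.00; AND[max(0, a+b−1)] with ¬heavy=1−0.83=0.17 → w = 0.17
R3: soiled=0.37, heavy=0.83; AND[max(0, a+b−1)] → w = 0.20
Rules with consequent 'low': {R1, R2, R3} → strengths 0.51, 0.17, 0.20
Aggregate via t-conorm [min(1, a+b)]: 0.88

0.88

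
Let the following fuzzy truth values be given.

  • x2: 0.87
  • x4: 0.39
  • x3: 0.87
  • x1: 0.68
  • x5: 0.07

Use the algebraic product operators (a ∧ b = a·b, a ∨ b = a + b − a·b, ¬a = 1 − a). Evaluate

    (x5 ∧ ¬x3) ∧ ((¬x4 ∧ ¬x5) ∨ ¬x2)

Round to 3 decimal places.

¬x3 = 1 − 0.8700 = 0.1300
x5 ∧ ¬x3 = a·b on (0.0700, 0.1300) = 0.0091
¬x4 = 1 − 0.3900 = 0.6100
¬x5 = 1 − 0.0700 = 0.9300
¬x4 ∧ ¬x5 = a·b on (0.6100, 0.9300) = 0.5673
¬x2 = 1 − 0.8700 = 0.1300
(¬x4 ∧ ¬x5) ∨ ¬x2 = a + b − a·b on (0.5673, 0.1300) = 0.6236
(x5 ∧ ¬x3) ∧ ((¬x4 ∧ ¬x5) ∨ ¬x2) = a·b on (0.0091, 0.6236) = 0.0057

0.006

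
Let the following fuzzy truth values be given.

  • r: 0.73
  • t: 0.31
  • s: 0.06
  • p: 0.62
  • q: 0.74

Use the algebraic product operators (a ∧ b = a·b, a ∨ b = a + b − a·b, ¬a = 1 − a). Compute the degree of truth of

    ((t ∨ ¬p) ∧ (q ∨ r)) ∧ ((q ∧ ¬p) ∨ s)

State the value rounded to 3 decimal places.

0.173

¬p = 1 − 0.6200 = 0.3800
t ∨ ¬p = a + b − a·b on (0.3100, 0.3800) = 0.5722
q ∨ r = a + b − a·b on (0.7400, 0.7300) = 0.9298
(t ∨ ¬p) ∧ (q ∨ r) = a·b on (0.5722, 0.9298) = 0.5320
¬p = 1 − 0.6200 = 0.3800
q ∧ ¬p = a·b on (0.7400, 0.3800) = 0.2812
(q ∧ ¬p) ∨ s = a + b − a·b on (0.2812, 0.0600) = 0.3243
((t ∨ ¬p) ∧ (q ∨ r)) ∧ ((q ∧ ¬p) ∨ s) = a·b on (0.5320, 0.3243) = 0.1726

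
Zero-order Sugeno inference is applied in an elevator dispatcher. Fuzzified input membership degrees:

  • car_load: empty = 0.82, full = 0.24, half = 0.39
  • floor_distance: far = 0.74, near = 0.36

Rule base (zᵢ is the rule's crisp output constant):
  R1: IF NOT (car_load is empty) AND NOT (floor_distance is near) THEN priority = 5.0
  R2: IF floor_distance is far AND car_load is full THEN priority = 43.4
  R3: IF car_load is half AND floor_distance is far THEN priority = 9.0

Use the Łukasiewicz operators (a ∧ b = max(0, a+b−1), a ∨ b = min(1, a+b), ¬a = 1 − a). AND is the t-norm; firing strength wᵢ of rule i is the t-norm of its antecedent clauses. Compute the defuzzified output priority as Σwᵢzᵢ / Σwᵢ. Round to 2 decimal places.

R1 (z=5.0): ¬empty=1−0.82=0.18, ¬near=1−0.36=0.64; AND[max(0, a+b−1)] → w = 0.00
R2 (z=43.4): far=0.74, full=0.24; AND[max(0, a+b−1)] → w = 0.00
R3 (z=9.0): half=0.39, far=0.74; AND[max(0, a+b−1)] → w = 0.13
Weighted average = (0.00·5.0 + 0.00·43.4 + 0.13·9.0) / (0.00 + 0.00 + 0.13)
  = 1.1700 / 0.1300 = 9.00

9.00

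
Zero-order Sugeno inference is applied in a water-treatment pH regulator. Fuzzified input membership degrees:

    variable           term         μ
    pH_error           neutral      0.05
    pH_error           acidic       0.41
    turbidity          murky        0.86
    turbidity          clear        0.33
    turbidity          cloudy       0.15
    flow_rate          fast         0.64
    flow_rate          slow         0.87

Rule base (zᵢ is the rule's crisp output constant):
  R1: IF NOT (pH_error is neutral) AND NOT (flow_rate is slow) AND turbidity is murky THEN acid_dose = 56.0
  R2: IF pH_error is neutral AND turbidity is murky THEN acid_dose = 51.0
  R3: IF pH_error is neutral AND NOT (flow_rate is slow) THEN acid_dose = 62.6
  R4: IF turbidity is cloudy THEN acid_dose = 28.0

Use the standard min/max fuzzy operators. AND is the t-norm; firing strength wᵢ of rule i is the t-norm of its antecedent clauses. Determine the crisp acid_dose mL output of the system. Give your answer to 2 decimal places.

R1 (z=56.0): ¬neutral=1−0.05=0.95, ¬slow=1−0.87=0.13, murky=0.86; AND[min(a, b)] → w = 0.13
R2 (z=51.0): neutral=0.05, murky=0.86; AND[min(a, b)] → w = 0.05
R3 (z=62.6): neutral=0.05, ¬slow=1−0.87=0.13; AND[min(a, b)] → w = 0.05
R4 (z=28.0): cloudy=0.15 → w = 0.15
Weighted average = (0.13·56.0 + 0.05·51.0 + 0.05·62.6 + 0.15·28.0) / (0.13 + 0.05 + 0.05 + 0.15)
  = 17.1600 / 0.3800 = 45.16

45.16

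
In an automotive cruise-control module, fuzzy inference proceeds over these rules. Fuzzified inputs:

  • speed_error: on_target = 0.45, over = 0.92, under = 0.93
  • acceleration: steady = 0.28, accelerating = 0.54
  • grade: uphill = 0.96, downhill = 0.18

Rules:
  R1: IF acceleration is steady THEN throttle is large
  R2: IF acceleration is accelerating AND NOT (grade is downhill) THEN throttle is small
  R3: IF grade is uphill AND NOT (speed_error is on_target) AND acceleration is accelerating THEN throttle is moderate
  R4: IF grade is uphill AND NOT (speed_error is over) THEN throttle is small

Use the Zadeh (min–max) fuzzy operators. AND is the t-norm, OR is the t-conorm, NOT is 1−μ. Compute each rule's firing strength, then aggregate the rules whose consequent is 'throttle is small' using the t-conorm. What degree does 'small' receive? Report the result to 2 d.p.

R1: steady=0.28 → w = 0.28
R2: accelerating=0.54, ¬downhill=1−0.18=0.82; AND[min(a, b)] → w = 0.54
R3: uphill=0.96, ¬on_target=1−0.45=0.55, accelerating=0.54; AND[min(a, b)] → w = 0.54
R4: uphill=0.96, ¬over=1−0.92=0.08; AND[min(a, b)] → w = 0.08
Rules with consequent 'small': {R2, R4} → strengths 0.54, 0.08
Aggregate via t-conorm [max(a, b)]: 0.54

0.54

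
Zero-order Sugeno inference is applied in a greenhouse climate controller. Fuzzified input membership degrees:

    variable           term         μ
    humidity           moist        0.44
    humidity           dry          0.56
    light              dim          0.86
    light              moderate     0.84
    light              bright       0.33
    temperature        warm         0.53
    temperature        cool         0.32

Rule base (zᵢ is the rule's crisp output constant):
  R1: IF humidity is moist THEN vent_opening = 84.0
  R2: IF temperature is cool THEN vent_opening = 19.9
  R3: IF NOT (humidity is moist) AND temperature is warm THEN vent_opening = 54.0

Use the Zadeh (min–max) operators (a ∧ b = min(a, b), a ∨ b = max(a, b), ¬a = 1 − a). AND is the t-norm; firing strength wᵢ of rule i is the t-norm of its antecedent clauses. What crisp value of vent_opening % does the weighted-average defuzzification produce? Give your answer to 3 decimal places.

R1 (z=84.0): moist=0.44 → w = 0.44
R2 (z=19.9): cool=0.32 → w = 0.32
R3 (z=54.0): ¬moist=1−0.44=0.56, warm=0.53; AND[min(a, b)] → w = 0.53
Weighted average = (0.44·84.0 + 0.32·19.9 + 0.53·54.0) / (0.44 + 0.32 + 0.53)
  = 71.9480 / 1.2900 = 55.774

55.774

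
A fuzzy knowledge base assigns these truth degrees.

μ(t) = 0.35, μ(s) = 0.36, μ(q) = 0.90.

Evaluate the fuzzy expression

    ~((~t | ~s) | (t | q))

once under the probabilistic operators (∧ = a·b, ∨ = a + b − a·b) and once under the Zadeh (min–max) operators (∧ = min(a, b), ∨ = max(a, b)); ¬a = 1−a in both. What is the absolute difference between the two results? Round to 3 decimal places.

0.092

Under probabilistic:
  ~t = 1 − 0.3500 = 0.6500
  ~s = 1 − 0.3600 = 0.6400
  ~t | ~s = a + b − a·b on (0.6500, 0.6400) = 0.8740
  t | q = a + b − a·b on (0.3500, 0.9000) = 0.9350
  (~t | ~s) | (t | q) = a + b − a·b on (0.8740, 0.9350) = 0.9918
  ~((~t | ~s) | (t | q)) = 1 − 0.9918 = 0.0082
  → value = 0.0082
Under Zadeh (min–max):
  ~t = 1 − 0.35 = 0.65
  ~s = 1 − 0.36 = 0.64
  ~t | ~s = max(a, b) on (0.65, 0.64) = 0.65
  t | q = max(a, b) on (0.35, 0.90) = 0.90
  (~t | ~s) | (t | q) = max(a, b) on (0.65, 0.90) = 0.90
  ~((~t | ~s) | (t | q)) = 1 − 0.90 = 0.10
  → value = 0.1000
|0.0082 − 0.1000| = 0.092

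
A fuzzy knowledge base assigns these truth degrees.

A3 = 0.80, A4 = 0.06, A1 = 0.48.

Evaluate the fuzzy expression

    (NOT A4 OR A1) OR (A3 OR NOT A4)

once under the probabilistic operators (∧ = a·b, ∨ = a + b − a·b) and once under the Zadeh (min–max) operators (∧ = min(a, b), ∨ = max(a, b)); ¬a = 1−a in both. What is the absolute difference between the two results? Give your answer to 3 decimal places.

0.060

Under probabilistic:
  NOT A4 = 1 − 0.0600 = 0.9400
  NOT A4 OR A1 = a + b − a·b on (0.9400, 0.4800) = 0.9688
  NOT A4 = 1 − 0.0600 = 0.9400
  A3 OR NOT A4 = a + b − a·b on (0.8000, 0.9400) = 0.9880
  (NOT A4 OR A1) OR (A3 OR NOT A4) = a + b − a·b on (0.9688, 0.9880) = 0.9996
  → value = 0.9996
Under Zadeh (min–max):
  NOT A4 = 1 − 0.06 = 0.94
  NOT A4 OR A1 = max(a, b) on (0.94, 0.48) = 0.94
  NOT A4 = 1 − 0.06 = 0.94
  A3 OR NOT A4 = max(a, b) on (0.80, 0.94) = 0.94
  (NOT A4 OR A1) OR (A3 OR NOT A4) = max(a, b) on (0.94, 0.94) = 0.94
  → value = 0.9400
|0.9996 − 0.9400| = 0.060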